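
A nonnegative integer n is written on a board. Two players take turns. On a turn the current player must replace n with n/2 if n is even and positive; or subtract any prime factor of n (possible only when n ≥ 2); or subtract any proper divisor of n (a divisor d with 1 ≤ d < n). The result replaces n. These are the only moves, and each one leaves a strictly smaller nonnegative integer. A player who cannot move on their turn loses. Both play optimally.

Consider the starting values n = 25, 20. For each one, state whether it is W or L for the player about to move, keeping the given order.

25: W, 20: L

Use the standard recursion: the mover loses at a terminal position; elsewhere, the mover wins exactly when some move hands the opponent an L position.
n=0: no move → L
n=1: no move → L
n=2: can move to 0, which is L ⇒ W
n=3: can move to 0, which is L ⇒ W
n=4: moves to 2(W), 3(W); every one is W ⇒ L
n=5: can move to 0, which is L ⇒ W
n=6: can move to 4, which is L ⇒ W
n=7: can move to 0, which is L ⇒ W
n=8: can move to 4, which is L ⇒ W
n=9: moves to 6(W), 8(W); every one is W ⇒ L
n=10: can move to 9, which is L ⇒ W
n=11: can move to 0, which is L ⇒ W
n=12: can move to 9, which is L ⇒ W
n=13: can move to 0, which is L ⇒ W
n=14: moves to 7(W), 12(W), 13(W); every one is W ⇒ L
n=15: can move to 14, which is L ⇒ W
n=16: can move to 14, which is L ⇒ W
n=17: can move to 0, which is L ⇒ W
n=18: can move to 9, which is L ⇒ W
n=19: can move to 0, which is L ⇒ W
n=20: moves to 10(W), 15(W), 16(W), 18(W), 19(W); every one is W ⇒ L
n=21: can move to 14, which is L ⇒ W
n=22: can move to 20, which is L ⇒ W
n=23: can move to 0, which is L ⇒ W
n=24: can move to 20, which is L ⇒ W
n=25: can move to 20, which is L ⇒ W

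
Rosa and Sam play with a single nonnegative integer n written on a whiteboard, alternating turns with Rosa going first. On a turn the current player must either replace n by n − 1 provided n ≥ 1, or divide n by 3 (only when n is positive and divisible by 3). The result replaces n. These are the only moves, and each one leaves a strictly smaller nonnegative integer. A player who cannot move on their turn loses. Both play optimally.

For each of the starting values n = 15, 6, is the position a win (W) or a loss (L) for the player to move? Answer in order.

Positions with no move are L. A position that does have a move is losing for the player to move precisely when every available move leads to a winning position for the opponent. Fill in the labels:
n=0: no move → L
n=1: W (go to 0, an L position)
n=2: L (sole option 1(W) is W)
n=3: W (go to 2, an L position)
n=4: L (sole option 3(W) is W)
n=5: W (go to 4, an L position)
n=6: W (go to 2, an L position)
n=7: L (sole option 6(W) is W)
n=8: W (go to 7, an L position)
n=9: L (options 3(W), 8(W) are all W)
n=10: W (go to 9, an L position)
n=11: L (sole option 10(W) is W)
n=12: W (go to 4, an L position)
n=13: L (sole option 12(W) is W)
n=14: W (go to 13, an L position)
n=15: L (options 5(W), 14(W) are all W)

15: L, 6: W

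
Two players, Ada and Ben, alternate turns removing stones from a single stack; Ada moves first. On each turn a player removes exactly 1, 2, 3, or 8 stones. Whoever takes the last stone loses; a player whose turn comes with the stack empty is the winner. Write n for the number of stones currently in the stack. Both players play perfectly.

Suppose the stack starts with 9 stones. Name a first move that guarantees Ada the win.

Remove 8, leaving 1.

Label each position W (a win for the player to move) or L (a loss). A position with no legal move is W; any other position is W exactly when some move reaches an L, and L when every move reaches a W.
n=0: no move; the opponent has just taken the last stone and therefore loses → W
n=1: →0(W) only, which is W, so L
n=2: →1(L), so W
n=3: →1(L), so W
n=4: →1(L), so W
n=5: →4(W), 3(W), 2(W) — all W, so L
n=6: →5(L), so W
n=7: →5(L), so W
n=8: →5(L), so W
n=9: →1(L), so W
From 9, the L positions reachable in one move are: 1.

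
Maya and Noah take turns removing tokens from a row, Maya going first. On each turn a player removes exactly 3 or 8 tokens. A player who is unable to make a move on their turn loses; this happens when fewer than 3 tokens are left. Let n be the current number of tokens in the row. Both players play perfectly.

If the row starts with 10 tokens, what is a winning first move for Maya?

Remove 3, leaving 7.

Use the standard recursion: the mover loses at a terminal position; elsewhere, the mover wins exactly when some move hands the opponent an L position.
n=0: no move → L
n=1: no move → L
n=2: no move → L
n=3: →0(L), so W
n=4: →1(L), so W
n=5: →2(L), so W
n=6: →3(W) only, which is W, so L
n=7: →4(W) only, which is W, so L
n=8: →0(L), so W
n=9: →6(L), so W
n=10: →7(L), so W
From 10, the L positions reachable in one move are: 7, 2. Any move reaching one of these is winning.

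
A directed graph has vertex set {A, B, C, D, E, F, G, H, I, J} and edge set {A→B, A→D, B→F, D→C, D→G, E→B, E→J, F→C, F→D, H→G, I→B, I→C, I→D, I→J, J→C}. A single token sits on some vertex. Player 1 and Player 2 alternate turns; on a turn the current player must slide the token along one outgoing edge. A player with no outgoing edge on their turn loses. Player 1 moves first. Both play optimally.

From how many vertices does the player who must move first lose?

Classify positions by backward induction: terminal positions (no move available) are L. From any other position, the mover wins iff some move reaches an L.
Every edge goes from a vertex to one that appears earlier in the order C, G, D, F, J, H, B, E, A, I, so processing vertices in that order labels each vertex after all of its successors.
C: no outgoing edge → L
G: no outgoing edge → L
D: reaches L-position G → W
F: reaches L-position C → W
J: reaches L-position C → W
H: reaches L-position G → W
B: only reaches F(W), which is W → L
E: reaches L-position B → W
A: reaches L-position B → W
I: reaches L-position B → W
The L vertices are B, C, G; that is 3 in all.

3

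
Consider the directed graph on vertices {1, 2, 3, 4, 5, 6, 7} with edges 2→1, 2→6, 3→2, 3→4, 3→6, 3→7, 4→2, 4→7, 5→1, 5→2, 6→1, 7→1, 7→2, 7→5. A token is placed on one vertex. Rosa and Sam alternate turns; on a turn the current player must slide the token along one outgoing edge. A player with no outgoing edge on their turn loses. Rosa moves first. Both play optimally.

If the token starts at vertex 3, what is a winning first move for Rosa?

Move to 4.

Positions with no move are L. A position that does have a move is losing for the player to move precisely when every available move leads to a winning position for the opponent. Fill in the labels:
Every edge goes from a vertex to one that appears earlier in the order 1, 6, 2, 5, 7, 4, 3, so processing vertices in that order labels each vertex after all of its successors.
1: no outgoing edge → L
6: reaches L-position 1 → W
2: reaches L-position 1 → W
5: reaches L-position 1 → W
7: reaches L-position 1 → W
4: only reaches 7(W), 2(W), all W → L
3: reaches L-position 4 → W
From 3, the L positions reachable in one move are: 4.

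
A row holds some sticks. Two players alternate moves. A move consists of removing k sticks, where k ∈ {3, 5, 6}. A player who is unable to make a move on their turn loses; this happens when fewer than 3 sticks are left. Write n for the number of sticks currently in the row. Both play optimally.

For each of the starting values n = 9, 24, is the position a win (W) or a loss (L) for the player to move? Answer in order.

9: L, 24: W

Classify positions by backward induction: terminal positions (no move available) are L. From any other position, the mover wins iff some move reaches an L.
n=0: no move → L
n=1: no move → L
n=2: no move → L
n=3: →0(L), so W
n=4: →1(L), so W
n=5: →2(L), so W
n=6: →1(L), so W
n=7: →2(L), so W
n=8: →2(L), so W
n=9: →6(W), 4(W), 3(W) — all W, so L
n=10: →7(W), 5(W), 4(W) — all W, so L
n=11: →8(W), 6(W), 5(W) — all W, so L
n=12: →9(L), so W
n=13: →10(L), so W
n=14: →11(L), so W
n=15: →10(L), so W
n=16: →11(L), so W
n=17: →11(L), so W
n=18: →15(W), 13(W), 12(W) — all W, so L
n=19: →16(W), 14(W), 13(W) — all W, so L
n=20: →17(W), 15(W), 14(W) — all W, so L
n=21: →18(L), so W
n=22: →19(L), so W
n=23: →20(L), so W
n=24: →19(L), so W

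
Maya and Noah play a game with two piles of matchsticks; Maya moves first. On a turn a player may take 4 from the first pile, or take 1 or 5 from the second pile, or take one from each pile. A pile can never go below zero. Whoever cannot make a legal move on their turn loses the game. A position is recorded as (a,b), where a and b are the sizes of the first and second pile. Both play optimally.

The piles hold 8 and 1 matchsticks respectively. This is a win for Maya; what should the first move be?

Move to (8,0).

Work bottom-up. With no move the player to move loses. Otherwise the position is W if at least one move leads to an L position for the opponent, and L if every move leads to a W.
No move ever increases a pile, so every position that can arise here has a ≤ 8 and b ≤ 1; it is enough to label the cells with 0 ≤ a ≤ 8 and 0 ≤ b ≤ 1.
Every move lowers a or b (never raises either), so fill the grid row by row in increasing a, and left to right within a row: each cell's successors are then already labelled.
      b=0  b=1
a=0:    L    W
a=1:    L    W
a=2:    L    W
a=3:    L    W
a=4:    W    W
a=5:    W    L
a=6:    W    L
a=7:    W    L
a=8:    L    W
Cells with no legal move (terminal, hence L): (0,0), (1,0), (2,0), (3,0).
The remaining L cells, each justified by listing all of its moves:
(5,1): only reaches (1,1)(W), (5,0)(W), (4,0)(W), all W → L
(6,1): only reaches (2,1)(W), (6,0)(W), (5,0)(W), all W → L
(7,1): only reaches (3,1)(W), (7,0)(W), (6,0)(W), all W → L
(8,0): only reaches (4,0)(W), which is W → L
Every other cell has at least one move into one of the L cells above, so it is W.
From (8,1), the L positions reachable in one move are: (8,0).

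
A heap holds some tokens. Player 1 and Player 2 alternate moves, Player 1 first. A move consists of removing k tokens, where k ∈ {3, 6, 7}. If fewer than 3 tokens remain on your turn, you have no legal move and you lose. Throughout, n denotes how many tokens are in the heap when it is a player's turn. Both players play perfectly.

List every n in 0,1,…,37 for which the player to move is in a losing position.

Build the W/L table. Terminal = L. A non-terminal position is W if it has a move to some L; otherwise it is L.
n=0: no move → L
n=1: no move → L
n=2: no move → L
n=3: W (go to 0, an L position)
n=4: W (go to 1, an L position)
n=5: W (go to 2, an L position)
n=6: W (go to 0, an L position)
n=7: W (go to 1, an L position)
n=8: W (go to 2, an L position)
n=9: W (go to 2, an L position)
n=10: L (options 7(W), 4(W), 3(W) are all W)
n=11: L (options 8(W), 5(W), 4(W) are all W)
n=12: L (options 9(W), 6(W), 5(W) are all W)
n=13: W (go to 10, an L position)
n=14: W (go to 11, an L position)
n=15: W (go to 12, an L position)
n=16: W (go to 10, an L position)
n=17: W (go to 11, an L position)
n=18: W (go to 12, an L position)
n=19: W (go to 12, an L position)
n=20: L (options 17(W), 14(W), 13(W) are all W)
n=21: L (options 18(W), 15(W), 14(W) are all W)
n=22: L (options 19(W), 16(W), 15(W) are all W)
n=23: W (go to 20, an L position)
n=24: W (go to 21, an L position)
n=25: W (go to 22, an L position)
n=26: W (go to 20, an L position)
n=27: W (go to 21, an L position)
n=28: W (go to 22, an L position)
n=29: W (go to 22, an L position)
n=30: L (options 27(W), 24(W), 23(W) are all W)
n=31: L (options 28(W), 25(W), 24(W) are all W)
n=32: L (options 29(W), 26(W), 25(W) are all W)
n=33: W (go to 30, an L position)
n=34: W (go to 31, an L position)
n=35: W (go to 32, an L position)
n=36: W (go to 30, an L position)
n=37: W (go to 31, an L position)
Reading off the rows marked L gives the requested list; there are 12 such values of n.

0, 1, 2, 10, 11, 12, 20, 21, 22, 30, 31, 32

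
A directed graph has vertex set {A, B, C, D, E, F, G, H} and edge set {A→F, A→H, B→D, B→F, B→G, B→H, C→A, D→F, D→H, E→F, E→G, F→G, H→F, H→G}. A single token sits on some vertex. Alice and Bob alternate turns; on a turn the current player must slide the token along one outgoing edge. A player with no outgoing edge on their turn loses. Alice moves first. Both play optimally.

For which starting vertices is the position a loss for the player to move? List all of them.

A, D, G

Positions with no move are L. A position that does have a move is losing for the player to move precisely when every available move leads to a winning position for the opponent. Fill in the labels:
Every edge goes from a vertex to one that appears earlier in the order G, F, H, D, E, B, A, C, so processing vertices in that order labels each vertex after all of its successors.
G: no outgoing edge → L
F: reaches L-position G → W
H: reaches L-position G → W
D: only reaches H(W), F(W), all W → L
E: reaches L-position G → W
B: reaches L-position D → W
A: only reaches H(W), F(W), all W → L
C: reaches L-position A → W
Reading off the rows marked L gives the requested list; there are 3 such vertices.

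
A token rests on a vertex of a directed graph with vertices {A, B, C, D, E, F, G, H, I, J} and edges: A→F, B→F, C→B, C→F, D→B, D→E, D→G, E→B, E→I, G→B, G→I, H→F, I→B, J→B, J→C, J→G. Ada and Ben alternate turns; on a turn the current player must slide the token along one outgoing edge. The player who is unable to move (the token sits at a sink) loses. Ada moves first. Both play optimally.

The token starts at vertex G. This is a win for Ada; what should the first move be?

Build the W/L table. Terminal = L. A non-terminal position is W if it has a move to some L; otherwise it is L.
Every edge goes from a vertex to one that appears earlier in the order F, B, I, H, G, E, C, J, D, A, so processing vertices in that order labels each vertex after all of its successors.
F: no outgoing edge → L
B: reaches L-position F → W
I: only reaches B(W), which is W → L
H: reaches L-position F → W
G: reaches L-position I → W
E: reaches L-position I → W
C: reaches L-position F → W
J: only reaches C(W), G(W), B(W), all W → L
D: only reaches E(W), G(W), B(W), all W → L
A: reaches L-position F → W
From G, the L positions reachable in one move are: I.

Move to I.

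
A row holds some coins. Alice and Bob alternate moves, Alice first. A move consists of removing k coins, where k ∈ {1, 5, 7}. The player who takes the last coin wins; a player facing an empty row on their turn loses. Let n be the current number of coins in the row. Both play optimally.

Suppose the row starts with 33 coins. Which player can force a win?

Positions with no move are L. A position that does have a move is losing for the player to move precisely when every available move leads to a winning position for the opponent. Fill in the labels:
n=0: no move → L
n=1: reaches L-position 0 → W
n=2: only reaches 1(W), which is W → L
n=3: reaches L-position 2 → W
n=4: only reaches 3(W), which is W → L
n=5: reaches L-position 4 → W
n=6: only reaches 5(W), 1(W), all W → L
n=7: reaches L-position 6 → W
n=8: only reaches 7(W), 3(W), 1(W), all W → L
n=9: reaches L-position 8 → W
n=10: only reaches 9(W), 5(W), 3(W), all W → L
n=11: reaches L-position 10 → W
n=12: only reaches 11(W), 7(W), 5(W), all W → L
n=13: reaches L-position 12 → W
n=14: only reaches 13(W), 9(W), 7(W), all W → L
n=15: reaches L-position 14 → W
n=16: only reaches 15(W), 11(W), 9(W), all W → L
n=17: reaches L-position 16 → W
n=18: only reaches 17(W), 13(W), 11(W), all W → L
n=19: reaches L-position 18 → W
n=20: only reaches 19(W), 15(W), 13(W), all W → L
n=21: reaches L-position 20 → W
n=22: only reaches 21(W), 17(W), 15(W), all W → L
n=23: reaches L-position 22 → W
n=24: only reaches 23(W), 19(W), 17(W), all W → L
n=25: reaches L-position 24 → W
n=26: only reaches 25(W), 21(W), 19(W), all W → L
n=27: reaches L-position 26 → W
n=28: only reaches 27(W), 23(W), 21(W), all W → L
n=29: reaches L-position 28 → W
n=30: only reaches 29(W), 25(W), 23(W), all W → L
n=31: reaches L-position 30 → W
n=32: only reaches 31(W), 27(W), 25(W), all W → L
n=33: reaches L-position 32 → W
From 33 Alice can remove 1, leaving 32, reaching an L position.

Alice wins.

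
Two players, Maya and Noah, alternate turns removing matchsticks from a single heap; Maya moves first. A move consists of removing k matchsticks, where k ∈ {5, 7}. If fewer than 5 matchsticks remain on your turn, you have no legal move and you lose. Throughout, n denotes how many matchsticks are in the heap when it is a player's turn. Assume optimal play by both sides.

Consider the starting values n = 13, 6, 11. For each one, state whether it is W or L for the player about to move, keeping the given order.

13: L, 6: W, 11: W

Work bottom-up. With no move the player to move loses. Otherwise the position is W if at least one move leads to an L position for the opponent, and L if every move leads to a W.
n=0: no move → L
n=1: no move → L
n=2: no move → L
n=3: no move → L
n=4: no move → L
n=5: can move to 0, which is L ⇒ W
n=6: can move to 1, which is L ⇒ W
n=7: can move to 2, which is L ⇒ W
n=8: can move to 3, which is L ⇒ W
n=9: can move to 4, which is L ⇒ W
n=10: can move to 3, which is L ⇒ W
n=11: can move to 4, which is L ⇒ W
n=12: moves to 7(W), 5(W); every one is W ⇒ L
n=13: moves to 8(W), 6(W); every one is W ⇒ L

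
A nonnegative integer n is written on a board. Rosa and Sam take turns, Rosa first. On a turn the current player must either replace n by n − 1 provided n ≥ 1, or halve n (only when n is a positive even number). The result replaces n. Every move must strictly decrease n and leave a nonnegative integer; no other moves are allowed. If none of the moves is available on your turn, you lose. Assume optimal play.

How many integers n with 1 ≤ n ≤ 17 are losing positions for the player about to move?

Positions with no move are L. A position that does have a move is losing for the player to move precisely when every available move leads to a winning position for the opponent. Fill in the labels:
n=0: no move → L
n=1: reaches L-position 0 → W
n=2: only reaches 1(W), which is W → L
n=3: reaches L-position 2 → W
n=4: reaches L-position 2 → W
n=5: only reaches 4(W), which is W → L
n=6: reaches L-position 5 → W
n=7: only reaches 6(W), which is W → L
n=8: reaches L-position 7 → W
n=9: only reaches 8(W), which is W → L
n=10: reaches L-position 5 → W
n=11: only reaches 10(W), which is W → L
n=12: reaches L-position 11 → W
n=13: only reaches 12(W), which is W → L
n=14: reaches L-position 7 → W
n=15: only reaches 14(W), which is W → L
n=16: reaches L-position 15 → W
n=17: only reaches 16(W), which is W → L
L entries with 1 ≤ n ≤ 17 (n=0 is outside the asked range and is not counted): n = 2, 5, 7, 9, 11, 13, 15, 17; that makes 8.

8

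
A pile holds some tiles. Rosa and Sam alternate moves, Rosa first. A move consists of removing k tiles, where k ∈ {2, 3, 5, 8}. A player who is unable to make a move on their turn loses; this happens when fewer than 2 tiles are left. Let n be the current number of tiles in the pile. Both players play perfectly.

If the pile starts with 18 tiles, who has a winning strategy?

Sam wins.

Build the W/L table. Terminal = L. A non-terminal position is W if it has a move to some L; otherwise it is L.
n=0: no move → L
n=1: no move → L
n=2: reaches L-position 0 → W
n=3: reaches L-position 1 → W
n=4: reaches L-position 1 → W
n=5: reaches L-position 0 → W
n=6: reaches L-position 1 → W
n=7: only reaches 5(W), 4(W), 2(W), all W → L
n=8: reaches L-position 0 → W
n=9: reaches L-position 7 → W
n=10: reaches L-position 7 → W
n=11: only reaches 9(W), 8(W), 6(W), 3(W), all W → L
n=12: reaches L-position 7 → W
n=13: reaches L-position 11 → W
n=14: reaches L-position 11 → W
n=15: reaches L-position 7 → W
n=16: reaches L-position 11 → W
n=17: only reaches 15(W), 14(W), 12(W), 9(W), all W → L
n=18: only reaches 16(W), 15(W), 13(W), 10(W), all W → L
Every move from 18 reaches a W position, so the mover loses.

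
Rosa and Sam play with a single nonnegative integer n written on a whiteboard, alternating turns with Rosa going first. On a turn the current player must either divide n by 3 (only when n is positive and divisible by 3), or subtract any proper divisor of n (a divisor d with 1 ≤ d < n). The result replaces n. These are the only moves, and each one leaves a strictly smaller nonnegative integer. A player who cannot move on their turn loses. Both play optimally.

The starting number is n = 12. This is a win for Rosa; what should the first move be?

Move to 4.

Work bottom-up. With no move the player to move loses. Otherwise the position is W if at least one move leads to an L position for the opponent, and L if every move leads to a W.
n=0: no move → L
n=1: no move → L
n=2: →1(L), so W
n=3: →1(L), so W
n=4: →2(W), 3(W) — all W, so L
n=5: →4(L), so W
n=6: →4(L), so W
n=7: →6(W) only, which is W, so L
n=8: →4(L), so W
n=9: →3(W), 6(W), 8(W) — all W, so L
n=10: →9(L), so W
n=11: →10(W) only, which is W, so L
n=12: →4(L), so W
From 12, the L positions reachable in one move are: 4, 9, 11. Any move reaching one of these is winning.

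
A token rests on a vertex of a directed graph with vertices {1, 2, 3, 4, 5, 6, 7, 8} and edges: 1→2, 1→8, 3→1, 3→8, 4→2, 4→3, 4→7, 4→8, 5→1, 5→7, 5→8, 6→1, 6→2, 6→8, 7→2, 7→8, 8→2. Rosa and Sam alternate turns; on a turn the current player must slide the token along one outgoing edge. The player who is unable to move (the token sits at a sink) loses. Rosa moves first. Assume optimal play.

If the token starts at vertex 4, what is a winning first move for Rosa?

Classify positions by backward induction: terminal positions (no move available) are L. From any other position, the mover wins iff some move reaches an L.
Every edge goes from a vertex to one that appears earlier in the order 2, 8, 1, 3, 6, 7, 4, 5, so processing vertices in that order labels each vertex after all of its successors.
2: no outgoing edge → L
8: →2(L), so W
1: →2(L), so W
3: →1(W), 8(W) — all W, so L
6: →2(L), so W
7: →2(L), so W
4: →3(L), so W
5: →7(W), 1(W), 8(W) — all W, so L
From 4, the L positions reachable in one move are: 3, 2. Any move reaching one of these is winning.

Move to 3.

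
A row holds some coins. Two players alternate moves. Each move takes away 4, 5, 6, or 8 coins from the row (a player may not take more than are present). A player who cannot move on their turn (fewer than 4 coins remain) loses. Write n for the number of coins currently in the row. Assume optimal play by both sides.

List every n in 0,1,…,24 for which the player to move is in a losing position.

0, 1, 2, 3, 12, 13, 14, 15, 24

Label each position W (a win for the player to move) or L (a loss). A position with no legal move is L; any other position is W exactly when some move reaches an L, and L when every move reaches a W.
n=0: no move → L
n=1: no move → L
n=2: no move → L
n=3: no move → L
n=4: →0(L), so W
n=5: →1(L), so W
n=6: →2(L), so W
n=7: →3(L), so W
n=8: →3(L), so W
n=9: →3(L), so W
n=10: →2(L), so W
n=11: →3(L), so W
n=12: →8(W), 7(W), 6(W), 4(W) — all W, so L
n=13: →9(W), 8(W), 7(W), 5(W) — all W, so L
n=14: →10(W), 9(W), 8(W), 6(W) — all W, so L
n=15: →11(W), 10(W), 9(W), 7(W) — all W, so L
n=16: →12(L), so W
n=17: →13(L), so W
n=18: →14(L), so W
n=19: →15(L), so W
n=20: →15(L), so W
n=21: →15(L), so W
n=22: →14(L), so W
n=23: →15(L), so W
n=24: →20(W), 19(W), 18(W), 16(W) — all W, so L
Reading off the rows marked L gives the requested list; there are 9 such values of n.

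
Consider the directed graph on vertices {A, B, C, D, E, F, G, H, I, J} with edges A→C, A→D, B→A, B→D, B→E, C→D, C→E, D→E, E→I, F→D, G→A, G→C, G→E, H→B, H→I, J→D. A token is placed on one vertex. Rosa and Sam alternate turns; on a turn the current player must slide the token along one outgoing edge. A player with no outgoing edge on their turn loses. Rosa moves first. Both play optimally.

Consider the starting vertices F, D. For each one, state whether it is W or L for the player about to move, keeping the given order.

F: W, D: L

Work bottom-up. With no move the player to move loses. Otherwise the position is W if at least one move leads to an L position for the opponent, and L if every move leads to a W.
Every edge goes from a vertex to one that appears earlier in the order I, E, D, C, A, B, J, G, H, F, so processing vertices in that order labels each vertex after all of its successors.
I: no outgoing edge → L
E: can move to I, which is L ⇒ W
D: the only move is to E(W), a W ⇒ L
C: can move to D, which is L ⇒ W
A: can move to D, which is L ⇒ W
B: can move to D, which is L ⇒ W
J: can move to D, which is L ⇒ W
G: moves to A(W), C(W), E(W); every one is W ⇒ L
H: can move to I, which is L ⇒ W
F: can move to D, which is L ⇒ W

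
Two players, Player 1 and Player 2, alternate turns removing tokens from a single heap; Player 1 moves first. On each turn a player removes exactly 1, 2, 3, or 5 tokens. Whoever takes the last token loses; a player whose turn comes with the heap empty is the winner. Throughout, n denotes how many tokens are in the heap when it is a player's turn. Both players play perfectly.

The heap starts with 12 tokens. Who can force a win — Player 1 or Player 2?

Compute win/loss labels from the base case upward. A position with no move is W. Any other position is W if it can reach an L in one move, else L.
n=0: no move; the opponent has just taken the last token and therefore loses → W
n=1: the only move is to 0(W), a W ⇒ L
n=2: can move to 1, which is L ⇒ W
n=3: can move to 1, which is L ⇒ W
n=4: can move to 1, which is L ⇒ W
n=5: moves to 4(W), 3(W), 2(W), 0(W); every one is W ⇒ L
n=6: can move to 5, which is L ⇒ W
n=7: can move to 5, which is L ⇒ W
n=8: can move to 5, which is L ⇒ W
n=9: moves to 8(W), 7(W), 6(W), 4(W); every one is W ⇒ L
n=10: can move to 9, which is L ⇒ W
n=11: can move to 9, which is L ⇒ W
n=12: can move to 9, which is L ⇒ W
The starting position 12 is W: Player 1 should remove 3, leaving 9, handing over an L position.

Player 1 wins.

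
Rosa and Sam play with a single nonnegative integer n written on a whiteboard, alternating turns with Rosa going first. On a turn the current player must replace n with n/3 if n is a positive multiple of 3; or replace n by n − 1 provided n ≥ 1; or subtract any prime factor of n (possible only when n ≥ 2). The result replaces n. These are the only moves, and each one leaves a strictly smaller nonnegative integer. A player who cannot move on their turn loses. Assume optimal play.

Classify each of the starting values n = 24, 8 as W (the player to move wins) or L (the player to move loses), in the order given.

Use the standard recursion: the mover loses at a terminal position; elsewhere, the mover wins exactly when some move hands the opponent an L position.
n=0: no move → L
n=1: can move to 0, which is L ⇒ W
n=2: can move to 0, which is L ⇒ W
n=3: can move to 0, which is L ⇒ W
n=4: moves to 2(W), 3(W); every one is W ⇒ L
n=5: can move to 0, which is L ⇒ W
n=6: can move to 4, which is L ⇒ W
n=7: can move to 0, which is L ⇒ W
n=8: moves to 6(W), 7(W); every one is W ⇒ L
n=9: can move to 8, which is L ⇒ W
n=10: can move to 8, which is L ⇒ W
n=11: can move to 0, which is L ⇒ W
n=12: can move to 4, which is L ⇒ W
n=13: can move to 0, which is L ⇒ W
n=14: moves to 7(W), 12(W), 13(W); every one is W ⇒ L
n=15: can move to 14, which is L ⇒ W
n=16: can move to 14, which is L ⇒ W
n=17: can move to 0, which is L ⇒ W
n=18: moves to 6(W), 15(W), 16(W), 17(W); every one is W ⇒ L
n=19: can move to 0, which is L ⇒ W
n=20: can move to 18, which is L ⇒ W
n=21: can move to 14, which is L ⇒ W
n=22: moves to 11(W), 20(W), 21(W); every one is W ⇒ L
n=23: can move to 0, which is L ⇒ W
n=24: can move to 8, which is L ⇒ W

24: W, 8: L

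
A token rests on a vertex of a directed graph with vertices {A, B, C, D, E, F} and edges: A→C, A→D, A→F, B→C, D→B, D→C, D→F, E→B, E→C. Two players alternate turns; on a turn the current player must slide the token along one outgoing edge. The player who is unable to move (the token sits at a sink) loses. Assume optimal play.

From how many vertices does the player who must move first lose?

Work bottom-up. With no move the player to move loses. Otherwise the position is W if at least one move leads to an L position for the opponent, and L if every move leads to a W.
Every edge goes from a vertex to one that appears earlier in the order C, F, B, E, D, A, so processing vertices in that order labels each vertex after all of its successors.
C: no outgoing edge → L
F: no outgoing edge → L
B: W (go to C, an L position)
E: W (go to C, an L position)
D: W (go to F, an L position)
A: W (go to F, an L position)
The L vertices are C, F; that is 2 in all.

2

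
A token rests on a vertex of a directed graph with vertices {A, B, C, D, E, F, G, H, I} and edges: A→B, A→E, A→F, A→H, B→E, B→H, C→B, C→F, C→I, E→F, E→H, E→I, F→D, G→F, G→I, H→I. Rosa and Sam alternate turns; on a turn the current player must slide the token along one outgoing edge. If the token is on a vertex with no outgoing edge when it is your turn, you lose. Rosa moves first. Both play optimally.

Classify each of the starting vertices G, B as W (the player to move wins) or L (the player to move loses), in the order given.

Label each position W (a win for the player to move) or L (a loss). A position with no legal move is L; any other position is W exactly when some move reaches an L, and L when every move reaches a W.
Every edge goes from a vertex to one that appears earlier in the order I, D, F, H, E, B, C, A, G, so processing vertices in that order labels each vertex after all of its successors.
I: no outgoing edge → L
D: no outgoing edge → L
F: →D(L), so W
H: →I(L), so W
E: →I(L), so W
B: →E(W), H(W) — all W, so L
C: →B(L), so W
A: →B(L), so W
G: →I(L), so W

G: W, B: L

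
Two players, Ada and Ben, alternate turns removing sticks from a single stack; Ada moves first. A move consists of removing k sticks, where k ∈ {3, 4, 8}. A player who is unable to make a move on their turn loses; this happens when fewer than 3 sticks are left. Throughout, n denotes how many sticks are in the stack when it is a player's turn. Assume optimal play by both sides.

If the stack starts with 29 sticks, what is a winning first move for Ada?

Remove 3, leaving 26.

Work bottom-up. With no move the player to move loses. Otherwise the position is W if at least one move leads to an L position for the opponent, and L if every move leads to a W.
n=0: no move → L
n=1: no move → L
n=2: no move → L
n=3: reaches L-position 0 → W
n=4: reaches L-position 1 → W
n=5: reaches L-position 2 → W
n=6: reaches L-position 2 → W
n=7: only reaches 4(W), 3(W), all W → L
n=8: reaches L-position 0 → W
n=9: reaches L-position 1 → W
n=10: reaches L-position 7 → W
n=11: reaches L-position 7 → W
n=12: only reaches 9(W), 8(W), 4(W), all W → L
n=13: only reaches 10(W), 9(W), 5(W), all W → L
n=14: only reaches 11(W), 10(W), 6(W), all W → L
n=15: reaches L-position 12 → W
n=16: reaches L-position 13 → W
n=17: reaches L-position 14 → W
n=18: reaches L-position 14 → W
n=19: only reaches 16(W), 15(W), 11(W), all W → L
n=20: reaches L-position 12 → W
n=21: reaches L-position 13 → W
n=22: reaches L-position 19 → W
n=23: reaches L-position 19 → W
n=24: only reaches 21(W), 20(W), 16(W), all W → L
n=25: only reaches 22(W), 21(W), 17(W), all W → L
n=26: only reaches 23(W), 22(W), 18(W), all W → L
n=27: reaches L-position 24 → W
n=28: reaches L-position 25 → W
n=29: reaches L-position 26 → W
From 29, the L positions reachable in one move are: 26, 25. Any move reaching one of these is winning.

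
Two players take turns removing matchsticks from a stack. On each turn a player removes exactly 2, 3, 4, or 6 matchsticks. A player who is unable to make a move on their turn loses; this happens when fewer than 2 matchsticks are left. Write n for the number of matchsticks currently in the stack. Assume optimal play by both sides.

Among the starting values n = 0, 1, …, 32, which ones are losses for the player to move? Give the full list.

0, 1, 8, 9, 16, 17, 24, 25, 32

Use the standard recursion: the mover loses at a terminal position; elsewhere, the mover wins exactly when some move hands the opponent an L position.
n=0: no move → L
n=1: no move → L
n=2: →0(L), so W
n=3: →1(L), so W
n=4: →1(L), so W
n=5: →1(L), so W
n=6: →0(L), so W
n=7: →1(L), so W
n=8: →6(W), 5(W), 4(W), 2(W) — all W, so L
n=9: →7(W), 6(W), 5(W), 3(W) — all W, so L
n=10: →8(L), so W
n=11: →9(L), so W
n=12: →9(L), so W
n=13: →9(L), so W
n=14: →8(L), so W
n=15: →9(L), so W
n=16: →14(W), 13(W), 12(W), 10(W) — all W, so L
n=17: →15(W), 14(W), 13(W), 11(W) — all W, so L
n=18: →16(L), so W
n=19: →17(L), so W
n=20: →17(L), so W
n=21: →17(L), so W
n=22: →16(L), so W
n=23: →17(L), so W
n=24: →22(W), 21(W), 20(W), 18(W) — all W, so L
n=25: →23(W), 22(W), 21(W), 19(W) — all W, so L
n=26: →24(L), so W
n=27: →25(L), so W
n=28: →25(L), so W
n=29: →25(L), so W
n=30: →24(L), so W
n=31: →25(L), so W
n=32: →30(W), 29(W), 28(W), 26(W) — all W, so L
Reading off the rows marked L gives the requested list; there are 9 such values of n.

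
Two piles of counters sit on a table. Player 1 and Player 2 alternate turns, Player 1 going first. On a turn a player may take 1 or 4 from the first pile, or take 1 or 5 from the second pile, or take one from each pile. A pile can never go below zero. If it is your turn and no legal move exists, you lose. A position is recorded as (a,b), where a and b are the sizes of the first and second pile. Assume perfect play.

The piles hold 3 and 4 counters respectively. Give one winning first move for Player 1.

Build the W/L table. Terminal = L. A non-terminal position is W if it has a move to some L; otherwise it is L.
No move ever increases a pile, so every position that can arise here has a ≤ 3 and b ≤ 4; it is enough to label the cells with 0 ≤ a ≤ 3 and 0 ≤ b ≤ 4.
Every move lowers a or b (never raises either), so fill the grid row by row in increasing a, and left to right within a row: each cell's successors are then already labelled.
      b=0  b=1  b=2  b=3  b=4
a=0:    L    W    L    W    L
a=1:    W    W    W    W    W
a=2:    L    W    L    W    L
a=3:    W    W    W    W    W
Cells with no legal move (terminal, hence L): (0,0).
The remaining L cells, each justified by listing all of its moves:
(0,2): →(0,1)(W) only, which is W, so L
(0,4): →(0,3)(W) only, which is W, so L
(2,0): →(1,0)(W) only, which is W, so L
(2,2): →(1,2)(W), (2,1)(W), (1,1)(W) — all W, so L
(2,4): →(1,4)(W), (2,3)(W), (1,3)(W) — all W, so L
Every other cell has at least one move into one of the L cells above, so it is W.
From (3,4), the L positions reachable in one move are: (2,4).

Move to (2,4).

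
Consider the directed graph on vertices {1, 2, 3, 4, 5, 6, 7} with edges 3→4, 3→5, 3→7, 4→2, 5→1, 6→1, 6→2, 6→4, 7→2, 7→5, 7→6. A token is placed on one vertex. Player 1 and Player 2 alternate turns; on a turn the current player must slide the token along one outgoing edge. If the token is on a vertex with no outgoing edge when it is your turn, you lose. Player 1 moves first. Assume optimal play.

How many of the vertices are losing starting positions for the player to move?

3

Positions with no move are L. A position that does have a move is losing for the player to move precisely when every available move leads to a winning position for the opponent. Fill in the labels:
Every edge goes from a vertex to one that appears earlier in the order 1, 2, 4, 6, 5, 7, 3, so processing vertices in that order labels each vertex after all of its successors.
1: no outgoing edge → L
2: no outgoing edge → L
4: reaches L-position 2 → W
6: reaches L-position 2 → W
5: reaches L-position 1 → W
7: reaches L-position 2 → W
3: only reaches 7(W), 5(W), 4(W), all W → L
The L vertices are 1, 2, 3; that is 3 in all.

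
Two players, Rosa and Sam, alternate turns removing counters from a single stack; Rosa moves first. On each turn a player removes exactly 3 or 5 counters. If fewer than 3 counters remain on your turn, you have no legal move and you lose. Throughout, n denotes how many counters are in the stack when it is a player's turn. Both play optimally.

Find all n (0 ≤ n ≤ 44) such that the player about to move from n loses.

0, 1, 2, 8, 9, 10, 16, 17, 18, 24, 25, 26, 32, 33, 34, 40, 41, 42

Classify positions by backward induction: terminal positions (no move available) are L. From any other position, the mover wins iff some move reaches an L.
n=0: no move → L
n=1: no move → L
n=2: no move → L
n=3: →0(L), so W
n=4: →1(L), so W
n=5: →2(L), so W
n=6: →1(L), so W
n=7: →2(L), so W
n=8: →5(W), 3(W) — all W, so L
n=9: →6(W), 4(W) — all W, so L
n=10: →7(W), 5(W) — all W, so L
n=11: →8(L), so W
n=12: →9(L), so W
n=13: →10(L), so W
n=14: →9(L), so W
n=15: →10(L), so W
n=16: →13(W), 11(W) — all W, so L
n=17: →14(W), 12(W) — all W, so L
n=18: →15(W), 13(W) — all W, so L
n=19: →16(L), so W
n=20: →17(L), so W
n=21: →18(L), so W
n=22: →17(L), so W
n=23: →18(L), so W
n=24: →21(W), 19(W) — all W, so L
n=25: →22(W), 20(W) — all W, so L
n=26: →23(W), 21(W) — all W, so L
n=27: →24(L), so W
n=28: →25(L), so W
n=29: →26(L), so W
n=30: →25(L), so W
n=31: →26(L), so W
n=32: →29(W), 27(W) — all W, so L
n=33: →30(W), 28(W) — all W, so L
n=34: →31(W), 29(W) — all W, so L
n=35: →32(L), so W
n=36: →33(L), so W
n=37: →34(L), so W
n=38: →33(L), so W
n=39: →34(L), so W
n=40: →37(W), 35(W) — all W, so L
n=41: →38(W), 36(W) — all W, so L
n=42: →39(W), 37(W) — all W, so L
n=43: →40(L), so W
n=44: →41(L), so W
The losing starting values of n are exactly the entries labelled L in this table (18 of them).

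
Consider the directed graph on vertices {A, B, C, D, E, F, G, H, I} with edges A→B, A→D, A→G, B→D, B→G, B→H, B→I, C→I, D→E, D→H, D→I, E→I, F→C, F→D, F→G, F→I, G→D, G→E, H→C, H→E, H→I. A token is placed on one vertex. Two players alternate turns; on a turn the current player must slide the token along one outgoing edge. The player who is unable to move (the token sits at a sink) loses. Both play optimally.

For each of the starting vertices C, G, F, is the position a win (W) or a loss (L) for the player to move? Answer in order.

Build the W/L table. Terminal = L. A non-terminal position is W if it has a move to some L; otherwise it is L.
Every edge goes from a vertex to one that appears earlier in the order I, C, E, H, D, G, B, A, F, so processing vertices in that order labels each vertex after all of its successors.
I: no outgoing edge → L
C: →I(L), so W
E: →I(L), so W
H: →I(L), so W
D: →I(L), so W
G: →D(W), E(W) — all W, so L
B: →G(L), so W
A: →G(L), so W
F: →G(L), so W

C: W, G: L, F: W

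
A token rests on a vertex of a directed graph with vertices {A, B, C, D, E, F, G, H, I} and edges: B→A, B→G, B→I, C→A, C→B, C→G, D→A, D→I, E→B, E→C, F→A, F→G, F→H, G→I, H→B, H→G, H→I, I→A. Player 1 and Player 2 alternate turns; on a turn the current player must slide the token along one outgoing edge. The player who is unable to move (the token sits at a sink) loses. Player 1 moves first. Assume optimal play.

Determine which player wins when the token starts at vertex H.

Positions with no move are L. A position that does have a move is losing for the player to move precisely when every available move leads to a winning position for the opponent. Fill in the labels:
Every edge goes from a vertex to one that appears earlier in the order A, I, G, B, C, E, H, F, D, so processing vertices in that order labels each vertex after all of its successors.
A: no outgoing edge → L
I: W (go to A, an L position)
G: L (sole option I(W) is W)
B: W (go to G, an L position)
C: W (go to G, an L position)
E: L (options C(W), B(W) are all W)
H: W (go to G, an L position)
F: W (go to G, an L position)
D: W (go to A, an L position)
The starting position H is W: Player 1 should move to G, handing over an L position.

Player 1 wins.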